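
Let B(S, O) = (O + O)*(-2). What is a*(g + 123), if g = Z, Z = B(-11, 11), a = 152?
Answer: 12008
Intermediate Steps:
B(S, O) = -4*O (B(S, O) = (2*O)*(-2) = -4*O)
Z = -44 (Z = -4*11 = -44)
g = -44
a*(g + 123) = 152*(-44 + 123) = 152*79 = 12008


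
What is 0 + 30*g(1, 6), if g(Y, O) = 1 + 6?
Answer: 210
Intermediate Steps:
g(Y, O) = 7
0 + 30*g(1, 6) = 0 + 30*7 = 0 + 210 = 210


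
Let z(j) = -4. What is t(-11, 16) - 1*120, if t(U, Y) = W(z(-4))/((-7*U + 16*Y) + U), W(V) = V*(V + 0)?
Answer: -19312/161 ≈ -119.95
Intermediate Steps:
W(V) = V² (W(V) = V*V = V²)
t(U, Y) = 16/(-6*U + 16*Y) (t(U, Y) = (-4)²/((-7*U + 16*Y) + U) = 16/(-6*U + 16*Y))
t(-11, 16) - 1*120 = -8/(-8*16 + 3*(-11)) - 1*120 = -8/(-128 - 33) - 120 = -8/(-161) - 120 = -8*(-1/161) - 120 = 8/161 - 120 = -19312/161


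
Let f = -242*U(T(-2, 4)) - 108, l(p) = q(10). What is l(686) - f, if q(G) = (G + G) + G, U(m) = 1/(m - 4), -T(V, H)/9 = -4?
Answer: 2329/16 ≈ 145.56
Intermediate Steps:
T(V, H) = 36 (T(V, H) = -9*(-4) = 36)
U(m) = 1/(-4 + m)
q(G) = 3*G (q(G) = 2*G + G = 3*G)
l(p) = 30 (l(p) = 3*10 = 30)
f = -1849/16 (f = -242/(-4 + 36) - 108 = -242/32 - 108 = -242*1/32 - 108 = -121/16 - 108 = -1849/16 ≈ -115.56)
l(686) - f = 30 - 1*(-1849/16) = 30 + 1849/16 = 2329/16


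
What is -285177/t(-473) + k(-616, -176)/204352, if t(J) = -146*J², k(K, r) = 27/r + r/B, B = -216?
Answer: 12592388465485/1441809162021888 ≈ 0.0087337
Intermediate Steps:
k(K, r) = 27/r - r/216 (k(K, r) = 27/r + r/(-216) = 27/r + r*(-1/216) = 27/r - r/216)
-285177/t(-473) + k(-616, -176)/204352 = -285177/((-146*(-473)²)) + (27/(-176) - 1/216*(-176))/204352 = -285177/((-146*223729)) + (27*(-1/176) + 22/27)*(1/204352) = -285177/(-32664434) + (-27/176 + 22/27)*(1/204352) = -285177*(-1/32664434) + (3143/4752)*(1/204352) = 285177/32664434 + 3143/971080704 = 12592388465485/1441809162021888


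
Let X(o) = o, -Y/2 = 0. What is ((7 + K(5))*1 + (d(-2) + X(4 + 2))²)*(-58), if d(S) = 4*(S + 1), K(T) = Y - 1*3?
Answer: -464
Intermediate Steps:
Y = 0 (Y = -2*0 = 0)
K(T) = -3 (K(T) = 0 - 1*3 = 0 - 3 = -3)
d(S) = 4 + 4*S (d(S) = 4*(1 + S) = 4 + 4*S)
((7 + K(5))*1 + (d(-2) + X(4 + 2))²)*(-58) = ((7 - 3)*1 + ((4 + 4*(-2)) + (4 + 2))²)*(-58) = (4*1 + ((4 - 8) + 6)²)*(-58) = (4 + (-4 + 6)²)*(-58) = (4 + 2²)*(-58) = (4 + 4)*(-58) = 8*(-58) = -464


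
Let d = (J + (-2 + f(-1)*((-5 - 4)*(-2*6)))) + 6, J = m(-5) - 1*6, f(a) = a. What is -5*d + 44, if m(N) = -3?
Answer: 609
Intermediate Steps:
J = -9 (J = -3 - 1*6 = -3 - 6 = -9)
d = -113 (d = (-9 + (-2 - (-5 - 4)*(-2*6))) + 6 = (-9 + (-2 - (-9)*(-12))) + 6 = (-9 + (-2 - 1*108)) + 6 = (-9 + (-2 - 108)) + 6 = (-9 - 110) + 6 = -119 + 6 = -113)
-5*d + 44 = -5*(-113) + 44 = 565 + 44 = 609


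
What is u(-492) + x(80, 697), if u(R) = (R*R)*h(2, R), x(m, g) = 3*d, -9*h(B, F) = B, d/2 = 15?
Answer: -53702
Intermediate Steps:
d = 30 (d = 2*15 = 30)
h(B, F) = -B/9
x(m, g) = 90 (x(m, g) = 3*30 = 90)
u(R) = -2*R²/9 (u(R) = (R*R)*(-⅑*2) = R²*(-2/9) = -2*R²/9)
u(-492) + x(80, 697) = -2/9*(-492)² + 90 = -2/9*242064 + 90 = -53792 + 90 = -53702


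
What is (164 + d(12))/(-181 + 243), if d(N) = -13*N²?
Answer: -854/31 ≈ -27.548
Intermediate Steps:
(164 + d(12))/(-181 + 243) = (164 - 13*12²)/(-181 + 243) = (164 - 13*144)/62 = (164 - 1872)*(1/62) = -1708*1/62 = -854/31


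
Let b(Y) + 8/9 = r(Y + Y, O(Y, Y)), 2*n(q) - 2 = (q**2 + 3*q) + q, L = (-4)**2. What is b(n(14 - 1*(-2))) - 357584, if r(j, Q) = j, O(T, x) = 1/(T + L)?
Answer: -3215366/9 ≈ -3.5726e+5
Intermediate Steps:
L = 16
O(T, x) = 1/(16 + T) (O(T, x) = 1/(T + 16) = 1/(16 + T))
n(q) = 1 + q**2/2 + 2*q (n(q) = 1 + ((q**2 + 3*q) + q)/2 = 1 + (q**2 + 4*q)/2 = 1 + (q**2/2 + 2*q) = 1 + q**2/2 + 2*q)
b(Y) = -8/9 + 2*Y (b(Y) = -8/9 + (Y + Y) = -8/9 + 2*Y)
b(n(14 - 1*(-2))) - 357584 = (-8/9 + 2*(1 + (14 - 1*(-2))**2/2 + 2*(14 - 1*(-2)))) - 357584 = (-8/9 + 2*(1 + (14 + 2)**2/2 + 2*(14 + 2))) - 357584 = (-8/9 + 2*(1 + (1/2)*16**2 + 2*16)) - 357584 = (-8/9 + 2*(1 + (1/2)*256 + 32)) - 357584 = (-8/9 + 2*(1 + 128 + 32)) - 357584 = (-8/9 + 2*161) - 357584 = (-8/9 + 322) - 357584 = 2890/9 - 357584 = -3215366/9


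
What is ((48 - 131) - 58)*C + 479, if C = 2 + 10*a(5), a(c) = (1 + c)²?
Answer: -50563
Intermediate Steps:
C = 362 (C = 2 + 10*(1 + 5)² = 2 + 10*6² = 2 + 10*36 = 2 + 360 = 362)
((48 - 131) - 58)*C + 479 = ((48 - 131) - 58)*362 + 479 = (-83 - 58)*362 + 479 = -141*362 + 479 = -51042 + 479 = -50563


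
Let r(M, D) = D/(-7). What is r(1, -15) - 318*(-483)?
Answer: 1075173/7 ≈ 1.5360e+5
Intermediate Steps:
r(M, D) = -D/7 (r(M, D) = D*(-⅐) = -D/7)
r(1, -15) - 318*(-483) = -⅐*(-15) - 318*(-483) = 15/7 + 153594 = 1075173/7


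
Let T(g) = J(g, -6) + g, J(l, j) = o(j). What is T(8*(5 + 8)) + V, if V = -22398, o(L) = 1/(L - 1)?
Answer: -156059/7 ≈ -22294.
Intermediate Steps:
o(L) = 1/(-1 + L)
J(l, j) = 1/(-1 + j)
T(g) = -1/7 + g (T(g) = 1/(-1 - 6) + g = 1/(-7) + g = -1/7 + g)
T(8*(5 + 8)) + V = (-1/7 + 8*(5 + 8)) - 22398 = (-1/7 + 8*13) - 22398 = (-1/7 + 104) - 22398 = 727/7 - 22398 = -156059/7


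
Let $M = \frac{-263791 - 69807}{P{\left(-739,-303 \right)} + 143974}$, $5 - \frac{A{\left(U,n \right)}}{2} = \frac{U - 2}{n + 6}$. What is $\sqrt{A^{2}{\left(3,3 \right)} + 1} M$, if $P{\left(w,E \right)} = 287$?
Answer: $- \frac{1667990 \sqrt{313}}{1298349} \approx -22.729$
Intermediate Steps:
$A{\left(U,n \right)} = 10 - \frac{2 \left(-2 + U\right)}{6 + n}$ ($A{\left(U,n \right)} = 10 - 2 \frac{U - 2}{n + 6} = 10 - 2 \frac{-2 + U}{6 + n} = 10 - \frac{2 \left(-2 + U\right)}{6 + n}$)
$M = - \frac{333598}{144261}$ ($M = \frac{-263791 - 69807}{287 + 143974} = - \frac{333598}{144261} \approx -2.3125$)
$\sqrt{A^{2}{\left(3,3 \right)} + 1} M = \sqrt{\left(\frac{2 \left(32 - 3 + 5 \cdot 3\right)}{6 + 3}\right)^{2} + 1} \left(- \frac{333598}{144261}\right) = \sqrt{\left(\frac{2 \left(32 - 3 + 15\right)}{9}\right)^{2} + 1} \left(- \frac{333598}{144261}\right) = \sqrt{\left(2 \cdot \frac{1}{9} \cdot 44\right)^{2} + 1} \left(- \frac{333598}{144261}\right) = \sqrt{\left(\frac{88}{9}\right)^{2} + 1} \left(- \frac{333598}{144261}\right) = \sqrt{\frac{7744}{81} + 1} \left(- \frac{333598}{144261}\right) = \sqrt{\frac{7825}{81}} \left(- \frac{333598}{144261}\right) = \frac{5 \sqrt{313}}{9} \left(- \frac{333598}{144261}\right) = - \frac{1667990 \sqrt{313}}{1298349}$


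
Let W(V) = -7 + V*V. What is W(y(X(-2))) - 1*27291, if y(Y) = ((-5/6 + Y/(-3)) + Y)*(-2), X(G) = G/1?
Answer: -245513/9 ≈ -27279.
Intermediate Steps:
X(G) = G (X(G) = G*1 = G)
y(Y) = 5/3 - 4*Y/3 (y(Y) = ((-5*⅙ + Y*(-⅓)) + Y)*(-2) = ((-⅚ - Y/3) + Y)*(-2) = (-⅚ + 2*Y/3)*(-2) = 5/3 - 4*Y/3)
W(V) = -7 + V²
W(y(X(-2))) - 1*27291 = (-7 + (5/3 - 4/3*(-2))²) - 1*27291 = (-7 + (5/3 + 8/3)²) - 27291 = (-7 + (13/3)²) - 27291 = (-7 + 169/9) - 27291 = 106/9 - 27291 = -245513/9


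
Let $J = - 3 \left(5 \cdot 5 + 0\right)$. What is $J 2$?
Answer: $-150$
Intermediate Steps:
$J = -75$ ($J = - 3 \left(25 + 0\right) = \left(-3\right) 25 = -75$)
$J 2 = \left(-75\right) 2 = -150$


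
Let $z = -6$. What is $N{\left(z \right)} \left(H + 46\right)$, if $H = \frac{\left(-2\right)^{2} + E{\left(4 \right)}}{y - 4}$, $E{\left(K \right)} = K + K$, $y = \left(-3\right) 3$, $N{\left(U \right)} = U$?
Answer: $- \frac{3516}{13} \approx -270.46$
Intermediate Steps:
$y = -9$
$E{\left(K \right)} = 2 K$
$H = - \frac{12}{13}$ ($H = \frac{\left(-2\right)^{2} + 2 \cdot 4}{-9 - 4} = \frac{4 + 8}{-9 - 4} = \frac{12}{-13} = 12 \left(- \frac{1}{13}\right) = - \frac{12}{13} \approx -0.92308$)
$N{\left(z \right)} \left(H + 46\right) = - 6 \left(- \frac{12}{13} + 46\right) = \left(-6\right) \frac{586}{13} = - \frac{3516}{13}$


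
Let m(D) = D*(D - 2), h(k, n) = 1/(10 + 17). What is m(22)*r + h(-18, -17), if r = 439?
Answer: 5215321/27 ≈ 1.9316e+5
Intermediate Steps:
h(k, n) = 1/27
m(D) = D*(-2 + D)
m(22)*r + h(-18, -17) = (22*(-2 + 22))*439 + 1/27 = (22*20)*439 + 1/27 = 440*439 + 1/27 = 193160 + 1/27 = 5215321/27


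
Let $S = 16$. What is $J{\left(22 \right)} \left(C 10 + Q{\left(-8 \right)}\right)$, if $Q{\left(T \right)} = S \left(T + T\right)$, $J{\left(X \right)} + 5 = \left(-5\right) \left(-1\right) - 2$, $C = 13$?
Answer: $252$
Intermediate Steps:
$J{\left(X \right)} = -2$ ($J{\left(X \right)} = -5 - -3 = -5 + \left(5 - 2\right) = -5 + 3 = -2$)
$Q{\left(T \right)} = 32 T$ ($Q{\left(T \right)} = 16 \left(T + T\right) = 16 \cdot 2 T = 32 T$)
$J{\left(22 \right)} \left(C 10 + Q{\left(-8 \right)}\right) = - 2 \left(13 \cdot 10 + 32 \left(-8\right)\right) = - 2 \left(130 - 256\right) = \left(-2\right) \left(-126\right) = 252$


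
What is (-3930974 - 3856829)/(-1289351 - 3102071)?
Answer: 7787803/4391422 ≈ 1.7734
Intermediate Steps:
(-3930974 - 3856829)/(-1289351 - 3102071) = -7787803/(-4391422) = -7787803*(-1/4391422) = 7787803/4391422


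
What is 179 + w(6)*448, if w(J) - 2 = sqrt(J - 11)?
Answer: 1075 + 448*I*sqrt(5) ≈ 1075.0 + 1001.8*I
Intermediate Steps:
w(J) = 2 + sqrt(-11 + J) (w(J) = 2 + sqrt(J - 11) = 2 + sqrt(-11 + J))
179 + w(6)*448 = 179 + (2 + sqrt(-11 + 6))*448 = 179 + (2 + sqrt(-5))*448 = 179 + (2 + I*sqrt(5))*448 = 179 + (896 + 448*I*sqrt(5)) = 1075 + 448*I*sqrt(5)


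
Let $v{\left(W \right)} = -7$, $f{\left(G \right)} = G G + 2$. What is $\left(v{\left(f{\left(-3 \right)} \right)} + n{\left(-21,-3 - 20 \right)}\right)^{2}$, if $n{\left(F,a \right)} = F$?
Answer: $784$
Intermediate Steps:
$f{\left(G \right)} = 2 + G^{2}$ ($f{\left(G \right)} = G^{2} + 2 = 2 + G^{2}$)
$\left(v{\left(f{\left(-3 \right)} \right)} + n{\left(-21,-3 - 20 \right)}\right)^{2} = \left(-7 - 21\right)^{2} = \left(-28\right)^{2} = 784$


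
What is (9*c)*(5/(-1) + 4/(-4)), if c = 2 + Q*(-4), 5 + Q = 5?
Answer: -108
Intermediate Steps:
Q = 0 (Q = -5 + 5 = 0)
c = 2 (c = 2 + 0*(-4) = 2 + 0 = 2)
(9*c)*(5/(-1) + 4/(-4)) = (9*2)*(5/(-1) + 4/(-4)) = 18*(5*(-1) + 4*(-1/4)) = 18*(-5 - 1) = 18*(-6) = -108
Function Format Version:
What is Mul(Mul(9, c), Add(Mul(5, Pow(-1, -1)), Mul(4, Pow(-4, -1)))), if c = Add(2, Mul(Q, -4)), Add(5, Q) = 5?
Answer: -108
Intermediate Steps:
Q = 0 (Q = Add(-5, 5) = 0)
c = 2 (c = Add(2, Mul(0, -4)) = Add(2, 0) = 2)
Mul(Mul(9, c), Add(Mul(5, Pow(-1, -1)), Mul(4, Pow(-4, -1)))) = Mul(Mul(9, 2), Add(Mul(5, Pow(-1, -1)), Mul(4, Pow(-4, -1)))) = Mul(18, Add(Mul(5, -1), Mul(4, Rational(-1, 4)))) = Mul(18, Add(-5, -1)) = Mul(18, -6) = -108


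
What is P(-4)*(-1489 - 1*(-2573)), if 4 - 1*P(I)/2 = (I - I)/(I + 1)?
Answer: 8672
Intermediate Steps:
P(I) = 8 (P(I) = 8 - 2*(I - I)/(I + 1) = 8 - 0/(1 + I) = 8 - 2*0 = 8 + 0 = 8)
P(-4)*(-1489 - 1*(-2573)) = 8*(-1489 - 1*(-2573)) = 8*(-1489 + 2573) = 8*1084 = 8672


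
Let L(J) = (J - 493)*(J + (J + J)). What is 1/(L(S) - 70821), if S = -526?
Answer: 1/1537161 ≈ 6.5055e-7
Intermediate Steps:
L(J) = 3*J*(-493 + J) (L(J) = (-493 + J)*(J + 2*J) = (-493 + J)*(3*J) = 3*J*(-493 + J))
1/(L(S) - 70821) = 1/(3*(-526)*(-493 - 526) - 70821) = 1/(3*(-526)*(-1019) - 70821) = 1/(1607982 - 70821) = 1/1537161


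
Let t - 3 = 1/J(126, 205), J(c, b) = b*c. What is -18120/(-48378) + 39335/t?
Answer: 8192427874970/624809933 ≈ 13112.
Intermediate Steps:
t = 77491/25830 (t = 3 + 1/(205*126) = 3 + 1/25830 = 77491/25830 ≈ 3.0000)
-18120/(-48378) + 39335/t = -18120/(-48378) + 39335/(77491/25830) = -18120*(-1/48378) + 39335*(25830/77491) = 3020/8063 + 1016023050/77491 = 8192427874970/624809933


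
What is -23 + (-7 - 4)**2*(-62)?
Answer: -7525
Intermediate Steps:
-23 + (-7 - 4)**2*(-62) = -23 + (-11)**2*(-62) = -23 + 121*(-62) = -23 - 7502 = -7525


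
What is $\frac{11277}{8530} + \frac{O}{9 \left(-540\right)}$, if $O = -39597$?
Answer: $\frac{13085621}{1381860} \approx 9.4696$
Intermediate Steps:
$\frac{11277}{8530} + \frac{O}{9 \left(-540\right)} = \frac{11277}{8530} - \frac{39597}{9 \left(-540\right)} = 11277 \cdot \frac{1}{8530} - \frac{39597}{-4860} = \frac{11277}{8530} - - \frac{13199}{1620} = \frac{11277}{8530} + \frac{13199}{1620} = \frac{13085621}{1381860}$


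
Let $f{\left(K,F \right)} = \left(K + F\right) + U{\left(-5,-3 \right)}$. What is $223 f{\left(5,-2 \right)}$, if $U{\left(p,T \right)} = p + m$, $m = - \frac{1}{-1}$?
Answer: $-223$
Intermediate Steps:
$m = 1$ ($m = \left(-1\right) \left(-1\right) = 1$)
$U{\left(p,T \right)} = 1 + p$ ($U{\left(p,T \right)} = p + 1 = 1 + p$)
$f{\left(K,F \right)} = -4 + F + K$ ($f{\left(K,F \right)} = \left(K + F\right) + \left(1 - 5\right) = \left(F + K\right) - 4 = -4 + F + K$)
$223 f{\left(5,-2 \right)} = 223 \left(-4 - 2 + 5\right) = 223 \left(-1\right) = -223$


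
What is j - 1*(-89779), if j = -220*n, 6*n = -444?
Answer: 106059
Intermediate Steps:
n = -74 (n = (⅙)*(-444) = -74)
j = 16280 (j = -220*(-74) = 16280)
j - 1*(-89779) = 16280 - 1*(-89779) = 16280 + 89779 = 106059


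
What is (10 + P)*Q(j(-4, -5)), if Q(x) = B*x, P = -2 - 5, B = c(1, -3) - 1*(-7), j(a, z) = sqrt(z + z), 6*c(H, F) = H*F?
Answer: 39*I*sqrt(10)/2 ≈ 61.664*I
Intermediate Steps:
c(H, F) = F*H/6 (c(H, F) = (H*F)/6 = (F*H)/6 = F*H/6)
j(a, z) = sqrt(2)*sqrt(z) (j(a, z) = sqrt(2*z) = sqrt(2)*sqrt(z))
B = 13/2 (B = (1/6)*(-3)*1 - 1*(-7) = -1/2 + 7 = 13/2 ≈ 6.5000)
P = -7
Q(x) = 13*x/2
(10 + P)*Q(j(-4, -5)) = (10 - 7)*(13*(sqrt(2)*sqrt(-5))/2) = 3*(13*(sqrt(2)*(I*sqrt(5)))/2) = 3*(13*(I*sqrt(10))/2) = 3*(13*I*sqrt(10)/2) = 39*I*sqrt(10)/2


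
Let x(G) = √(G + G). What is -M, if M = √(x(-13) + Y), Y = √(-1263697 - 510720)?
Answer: -√I*√(√26 + √1774417) ≈ -25.857 - 25.857*I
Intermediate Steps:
Y = I*√1774417 (Y = √(-1774417) = I*√1774417 ≈ 1332.1*I)
x(G) = √2*√G (x(G) = √(2*G) = √2*√G)
M = √(I*√26 + I*√1774417) (M = √(√2*√(-13) + I*√1774417) = √(√2*(I*√13) + I*√1774417) = √(I*√26 + I*√1774417) ≈ 25.857 + 25.857*I)
-M = -√I*√(√26 + √1774417)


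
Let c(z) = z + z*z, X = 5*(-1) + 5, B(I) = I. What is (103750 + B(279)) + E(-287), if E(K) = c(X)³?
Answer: 104029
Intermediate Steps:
X = 0 (X = -5 + 5 = 0)
c(z) = z + z²
E(K) = 0 (E(K) = (0*(1 + 0))³ = (0*1)³ = 0³ = 0)
(103750 + B(279)) + E(-287) = (103750 + 279) + 0 = 104029 + 0 = 104029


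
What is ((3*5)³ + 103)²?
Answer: 12096484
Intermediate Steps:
((3*5)³ + 103)² = (15³ + 103)² = (3375 + 103)² = 3478² = 12096484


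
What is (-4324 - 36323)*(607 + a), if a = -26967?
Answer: 1071454920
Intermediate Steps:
(-4324 - 36323)*(607 + a) = (-4324 - 36323)*(607 - 26967) = -40647*(-26360) = 1071454920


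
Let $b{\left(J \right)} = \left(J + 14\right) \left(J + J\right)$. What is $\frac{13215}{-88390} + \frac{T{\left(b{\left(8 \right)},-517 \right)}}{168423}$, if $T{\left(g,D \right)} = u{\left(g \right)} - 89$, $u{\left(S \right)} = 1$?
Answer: $- \frac{446697653}{2977381794} \approx -0.15003$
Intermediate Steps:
$b{\left(J \right)} = 2 J \left(14 + J\right)$ ($b{\left(J \right)} = \left(14 + J\right) 2 J = 2 J \left(14 + J\right)$)
$T{\left(g,D \right)} = -88$ ($T{\left(g,D \right)} = 1 - 89 = -88$)
$\frac{13215}{-88390} + \frac{T{\left(b{\left(8 \right)},-517 \right)}}{168423} = \frac{13215}{-88390} - \frac{88}{168423} = 13215 \left(- \frac{1}{88390}\right) - \frac{88}{168423} = - \frac{2643}{17678} - \frac{88}{168423} = - \frac{446697653}{2977381794}$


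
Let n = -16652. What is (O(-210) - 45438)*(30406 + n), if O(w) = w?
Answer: -627842592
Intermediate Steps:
(O(-210) - 45438)*(30406 + n) = (-210 - 45438)*(30406 - 16652) = -45648*13754 = -627842592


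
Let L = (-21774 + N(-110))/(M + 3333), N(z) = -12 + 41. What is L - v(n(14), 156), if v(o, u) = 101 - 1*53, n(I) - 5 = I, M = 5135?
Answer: -428209/8468 ≈ -50.568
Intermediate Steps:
n(I) = 5 + I
N(z) = 29
L = -21745/8468 (L = (-21774 + 29)/(5135 + 3333) = -21745/8468 ≈ -2.5679)
v(o, u) = 48 (v(o, u) = 101 - 53 = 48)
L - v(n(14), 156) = -21745/8468 - 1*48 = -21745/8468 - 48 = -428209/8468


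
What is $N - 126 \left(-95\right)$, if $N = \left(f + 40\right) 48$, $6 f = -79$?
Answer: $13258$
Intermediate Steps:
$f = - \frac{79}{6}$ ($f = \frac{1}{6} \left(-79\right) = - \frac{79}{6} \approx -13.167$)
$N = 1288$ ($N = \left(- \frac{79}{6} + 40\right) 48 = \frac{161}{6} \cdot 48 = 1288$)
$N - 126 \left(-95\right) = 1288 - 126 \left(-95\right) = 1288 - -11970 = 1288 + 11970 = 13258$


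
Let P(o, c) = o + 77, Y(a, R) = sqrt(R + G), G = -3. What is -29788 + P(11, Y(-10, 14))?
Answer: -29700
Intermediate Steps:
Y(a, R) = sqrt(-3 + R) (Y(a, R) = sqrt(R - 3) = sqrt(-3 + R))
P(o, c) = 77 + o
-29788 + P(11, Y(-10, 14)) = -29788 + (77 + 11) = -29788 + 88 = -29700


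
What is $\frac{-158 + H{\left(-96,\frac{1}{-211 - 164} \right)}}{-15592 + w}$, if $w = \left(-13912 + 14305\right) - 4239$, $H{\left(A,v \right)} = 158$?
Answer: $0$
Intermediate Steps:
$w = -3846$ ($w = 393 - 4239 = -3846$)
$\frac{-158 + H{\left(-96,\frac{1}{-211 - 164} \right)}}{-15592 + w} = \frac{-158 + 158}{-15592 - 3846} = \frac{0}{-19438} = 0 \left(- \frac{1}{19438}\right) = 0$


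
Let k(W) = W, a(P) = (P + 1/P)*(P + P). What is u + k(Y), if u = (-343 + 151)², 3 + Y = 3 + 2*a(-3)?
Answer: 36904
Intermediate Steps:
a(P) = 2*P*(P + 1/P) (a(P) = (P + 1/P)*(2*P) = 2*P*(P + 1/P))
Y = 40 (Y = -3 + (3 + 2*(2 + 2*(-3)²)) = -3 + (3 + 2*(2 + 2*9)) = -3 + (3 + 2*(2 + 18)) = -3 + (3 + 2*20) = -3 + (3 + 40) = -3 + 43 = 40)
u = 36864 (u = (-192)² = 36864)
u + k(Y) = 36864 + 40 = 36904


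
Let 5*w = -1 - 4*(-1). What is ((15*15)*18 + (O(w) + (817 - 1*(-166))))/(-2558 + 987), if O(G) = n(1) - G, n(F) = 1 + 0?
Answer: -25167/7855 ≈ -3.2039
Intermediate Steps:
w = ⅗ (w = (-1 - 4*(-1))/5 = (-1 + 4)/5 = (⅕)*3 = ⅗ ≈ 0.60000)
n(F) = 1
O(G) = 1 - G
((15*15)*18 + (O(w) + (817 - 1*(-166))))/(-2558 + 987) = ((15*15)*18 + ((1 - 1*⅗) + (817 - 1*(-166))))/(-2558 + 987) = (225*18 + ((1 - ⅗) + (817 + 166)))/(-1571) = (4050 + (⅖ + 983))*(-1/1571) = (4050 + 4917/5)*(-1/1571) = (25167/5)*(-1/1571) = -25167/7855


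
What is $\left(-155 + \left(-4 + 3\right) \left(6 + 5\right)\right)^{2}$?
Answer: $27556$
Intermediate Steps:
$\left(-155 + \left(-4 + 3\right) \left(6 + 5\right)\right)^{2} = \left(-155 - 11\right)^{2} = \left(-166\right)^{2} = 27556$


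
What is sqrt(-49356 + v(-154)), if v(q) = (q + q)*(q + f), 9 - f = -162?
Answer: 8*I*sqrt(853) ≈ 233.65*I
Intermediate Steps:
f = 171 (f = 9 - 1*(-162) = 9 + 162 = 171)
v(q) = 2*q*(171 + q) (v(q) = (q + q)*(q + 171) = (2*q)*(171 + q) = 2*q*(171 + q))
sqrt(-49356 + v(-154)) = sqrt(-49356 + 2*(-154)*(171 - 154)) = sqrt(-49356 + 2*(-154)*17) = sqrt(-49356 - 5236) = sqrt(-54592) = 8*I*sqrt(853)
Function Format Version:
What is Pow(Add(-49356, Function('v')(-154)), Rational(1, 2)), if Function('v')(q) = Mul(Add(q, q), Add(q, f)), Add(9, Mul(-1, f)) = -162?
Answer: Mul(8, I, Pow(853, Rational(1, 2))) ≈ Mul(233.65, I)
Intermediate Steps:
f = 171 (f = Add(9, Mul(-1, -162)) = Add(9, 162) = 171)
Function('v')(q) = Mul(2, q, Add(171, q)) (Function('v')(q) = Mul(Add(q, q), Add(q, 171)) = Mul(Mul(2, q), Add(171, q)) = Mul(2, q, Add(171, q)))
Pow(Add(-49356, Function('v')(-154)), Rational(1, 2)) = Pow(Add(-49356, Mul(2, -154, Add(171, -154))), Rational(1, 2)) = Pow(Add(-49356, Mul(2, -154, 17)), Rational(1, 2)) = Pow(Add(-49356, -5236), Rational(1, 2)) = Pow(-54592, Rational(1, 2)) = Mul(8, I, Pow(853, Rational(1, 2)))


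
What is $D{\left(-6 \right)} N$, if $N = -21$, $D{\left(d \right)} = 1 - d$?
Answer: $-147$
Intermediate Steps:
$D{\left(-6 \right)} N = \left(1 - -6\right) \left(-21\right) = \left(1 + 6\right) \left(-21\right) = 7 \left(-21\right) = -147$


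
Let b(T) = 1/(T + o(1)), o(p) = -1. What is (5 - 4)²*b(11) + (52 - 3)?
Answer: 491/10 ≈ 49.100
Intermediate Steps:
b(T) = 1/(-1 + T) (b(T) = 1/(T - 1) = 1/(-1 + T))
(5 - 4)²*b(11) + (52 - 3) = (5 - 4)²/(-1 + 11) + (52 - 3) = 1²/10 + 49 = 1*(⅒) + 49 = ⅒ + 49 = 491/10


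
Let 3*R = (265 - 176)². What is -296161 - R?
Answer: -896404/3 ≈ -2.9880e+5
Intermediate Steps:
R = 7921/3 (R = (265 - 176)²/3 = (⅓)*89² = (⅓)*7921 = 7921/3 ≈ 2640.3)
-296161 - R = -296161 - 1*7921/3 = -296161 - 7921/3 = -896404/3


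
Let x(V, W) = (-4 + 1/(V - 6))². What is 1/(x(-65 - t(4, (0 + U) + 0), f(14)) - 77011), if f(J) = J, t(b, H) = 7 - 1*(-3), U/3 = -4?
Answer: -6561/505163546 ≈ -1.2988e-5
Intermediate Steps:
U = -12 (U = 3*(-4) = -12)
t(b, H) = 10 (t(b, H) = 7 + 3 = 10)
x(V, W) = (-4 + 1/(-6 + V))²
1/(x(-65 - t(4, (0 + U) + 0), f(14)) - 77011) = 1/((-25 + 4*(-65 - 1*10))²/(-6 + (-65 - 1*10))² - 77011) = 1/((-25 + 4*(-65 - 10))²/(-6 + (-65 - 10))² - 77011) = 1/((-25 + 4*(-75))²/(-6 - 75)² - 77011) = 1/((-25 - 300)²/(-81)² - 77011) = 1/((-325)²*(1/6561) - 77011) = 1/(105625*(1/6561) - 77011) = 1/(105625/6561 - 77011) = 1/(-505163546/6561) = -6561/505163546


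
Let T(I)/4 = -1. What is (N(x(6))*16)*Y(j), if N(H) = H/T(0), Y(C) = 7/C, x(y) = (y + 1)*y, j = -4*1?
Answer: 294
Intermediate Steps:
j = -4
T(I) = -4 (T(I) = 4*(-1) = -4)
x(y) = y*(1 + y) (x(y) = (1 + y)*y = y*(1 + y))
N(H) = -H/4 (N(H) = H/(-4) = H*(-¼) = -H/4)
(N(x(6))*16)*Y(j) = (-3*(1 + 6)/2*16)*(7/(-4)) = (-3*7/2*16)*(7*(-¼)) = (-¼*42*16)*(-7/4) = -21/2*16*(-7/4) = -168*(-7/4) = 294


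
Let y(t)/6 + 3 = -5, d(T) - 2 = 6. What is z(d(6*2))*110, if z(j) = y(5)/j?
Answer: -660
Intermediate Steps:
d(T) = 8 (d(T) = 2 + 6 = 8)
y(t) = -48 (y(t) = -18 + 6*(-5) = -18 - 30 = -48)
z(j) = -48/j
z(d(6*2))*110 = -48/8*110 = -48*⅛*110 = -6*110 = -660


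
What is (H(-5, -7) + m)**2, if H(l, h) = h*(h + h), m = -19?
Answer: 6241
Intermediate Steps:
H(l, h) = 2*h**2 (H(l, h) = h*(2*h) = 2*h**2)
(H(-5, -7) + m)**2 = (2*(-7)**2 - 19)**2 = (2*49 - 19)**2 = (98 - 19)**2 = 79**2 = 6241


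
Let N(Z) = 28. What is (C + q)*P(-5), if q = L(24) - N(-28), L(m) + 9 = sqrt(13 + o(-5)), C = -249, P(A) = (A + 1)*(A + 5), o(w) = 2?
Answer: 0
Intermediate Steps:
P(A) = (1 + A)*(5 + A)
L(m) = -9 + sqrt(15) (L(m) = -9 + sqrt(13 + 2) = -9 + sqrt(15))
q = -37 + sqrt(15) (q = (-9 + sqrt(15)) - 1*28 = (-9 + sqrt(15)) - 28 = -37 + sqrt(15) ≈ -33.127)
(C + q)*P(-5) = (-249 + (-37 + sqrt(15)))*(5 + (-5)**2 + 6*(-5)) = (-286 + sqrt(15))*(5 + 25 - 30) = (-286 + sqrt(15))*0 = 0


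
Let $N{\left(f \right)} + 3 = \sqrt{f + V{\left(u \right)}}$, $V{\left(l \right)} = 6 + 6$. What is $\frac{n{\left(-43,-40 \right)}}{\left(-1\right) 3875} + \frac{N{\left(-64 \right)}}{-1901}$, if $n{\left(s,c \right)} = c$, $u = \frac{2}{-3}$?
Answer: $\frac{17533}{1473275} - \frac{2 i \sqrt{13}}{1901} \approx 0.011901 - 0.0037933 i$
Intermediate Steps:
$u = - \frac{2}{3}$ ($u = 2 \left(- \frac{1}{3}\right) = - \frac{2}{3} \approx -0.66667$)
$V{\left(l \right)} = 12$
$N{\left(f \right)} = -3 + \sqrt{12 + f}$ ($N{\left(f \right)} = -3 + \sqrt{f + 12} = -3 + \sqrt{12 + f}$)
$\frac{n{\left(-43,-40 \right)}}{\left(-1\right) 3875} + \frac{N{\left(-64 \right)}}{-1901} = - \frac{40}{\left(-1\right) 3875} + \frac{-3 + \sqrt{12 - 64}}{-1901} = - \frac{40}{-3875} + \left(-3 + \sqrt{-52}\right) \left(- \frac{1}{1901}\right) = \left(-40\right) \left(- \frac{1}{3875}\right) + \left(-3 + 2 i \sqrt{13}\right) \left(- \frac{1}{1901}\right) = \frac{8}{775} + \left(\frac{3}{1901} - \frac{2 i \sqrt{13}}{1901}\right) = \frac{17533}{1473275} - \frac{2 i \sqrt{13}}{1901}$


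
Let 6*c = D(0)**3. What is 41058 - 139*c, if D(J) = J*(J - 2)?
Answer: 41058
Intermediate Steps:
D(J) = J*(-2 + J)
c = 0 (c = (0*(-2 + 0))**3/6 = (0*(-2))**3/6 = (1/6)*0**3 = (1/6)*0 = 0)
41058 - 139*c = 41058 - 139*0 = 41058 + 0 = 41058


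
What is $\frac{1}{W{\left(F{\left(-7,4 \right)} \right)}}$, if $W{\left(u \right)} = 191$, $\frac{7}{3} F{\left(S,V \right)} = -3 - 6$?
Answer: $\frac{1}{191} \approx 0.0052356$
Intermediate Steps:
$F{\left(S,V \right)} = - \frac{27}{7}$ ($F{\left(S,V \right)} = \frac{3 \left(-3 - 6\right)}{7} = \frac{3}{7} \left(-9\right) = - \frac{27}{7}$)
$\frac{1}{W{\left(F{\left(-7,4 \right)} \right)}} = \frac{1}{191}$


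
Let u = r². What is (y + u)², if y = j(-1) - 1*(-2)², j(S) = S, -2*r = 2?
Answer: 16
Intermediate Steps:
r = -1 (r = -½*2 = -1)
u = 1 (u = (-1)² = 1)
y = -5 (y = -1 - 1*(-2)² = -1 - 1*4 = -1 - 4 = -5)
(y + u)² = (-5 + 1)² = (-4)² = 16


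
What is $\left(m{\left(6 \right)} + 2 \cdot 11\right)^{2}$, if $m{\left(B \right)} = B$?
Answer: $784$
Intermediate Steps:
$\left(m{\left(6 \right)} + 2 \cdot 11\right)^{2} = \left(6 + 2 \cdot 11\right)^{2} = \left(6 + 22\right)^{2} = 28^{2} = 784$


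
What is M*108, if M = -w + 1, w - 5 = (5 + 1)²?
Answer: -4320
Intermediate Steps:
w = 41 (w = 5 + (5 + 1)² = 5 + 6² = 5 + 36 = 41)
M = -40 (M = -1*41 + 1 = -41 + 1 = -40)
M*108 = -40*108 = -4320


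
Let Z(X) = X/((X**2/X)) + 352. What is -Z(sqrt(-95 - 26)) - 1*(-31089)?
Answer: 30736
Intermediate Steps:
Z(X) = 353 (Z(X) = X/X + 352 = 1 + 352 = 353)
-Z(sqrt(-95 - 26)) - 1*(-31089) = -1*353 - 1*(-31089) = -353 + 31089 = 30736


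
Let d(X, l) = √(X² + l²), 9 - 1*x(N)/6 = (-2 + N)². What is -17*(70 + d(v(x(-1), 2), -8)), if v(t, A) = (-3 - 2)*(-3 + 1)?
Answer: -1190 - 34*√41 ≈ -1407.7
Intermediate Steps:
x(N) = 54 - 6*(-2 + N)²
v(t, A) = 10 (v(t, A) = -5*(-2) = 10)
-17*(70 + d(v(x(-1), 2), -8)) = -17*(70 + √(10² + (-8)²)) = -17*(70 + √(100 + 64)) = -17*(70 + √164) = -17*(70 + 2*√41) = -1190 - 34*√41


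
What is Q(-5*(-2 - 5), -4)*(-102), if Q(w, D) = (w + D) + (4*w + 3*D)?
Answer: -16218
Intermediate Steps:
Q(w, D) = 4*D + 5*w (Q(w, D) = (D + w) + (3*D + 4*w) = 4*D + 5*w)
Q(-5*(-2 - 5), -4)*(-102) = (4*(-4) + 5*(-5*(-2 - 5)))*(-102) = (-16 + 5*(-5*(-7)))*(-102) = (-16 + 5*35)*(-102) = (-16 + 175)*(-102) = 159*(-102) = -16218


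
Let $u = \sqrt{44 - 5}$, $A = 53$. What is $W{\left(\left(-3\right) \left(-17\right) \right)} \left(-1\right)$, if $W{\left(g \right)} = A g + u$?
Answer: $-2703 - \sqrt{39} \approx -2709.2$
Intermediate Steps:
$u = \sqrt{39} \approx 6.245$
$W{\left(g \right)} = \sqrt{39} + 53 g$ ($W{\left(g \right)} = 53 g + \sqrt{39} = \sqrt{39} + 53 g$)
$W{\left(\left(-3\right) \left(-17\right) \right)} \left(-1\right) = \left(\sqrt{39} + 53 \left(\left(-3\right) \left(-17\right)\right)\right) \left(-1\right) = \left(\sqrt{39} + 53 \cdot 51\right) \left(-1\right) = \left(\sqrt{39} + 2703\right) \left(-1\right) = \left(2703 + \sqrt{39}\right) \left(-1\right) = -2703 - \sqrt{39}$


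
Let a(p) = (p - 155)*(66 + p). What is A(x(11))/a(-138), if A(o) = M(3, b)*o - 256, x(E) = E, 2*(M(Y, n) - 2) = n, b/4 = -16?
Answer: -1/36 ≈ -0.027778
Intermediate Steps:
b = -64 (b = 4*(-16) = -64)
a(p) = (-155 + p)*(66 + p)
M(Y, n) = 2 + n/2
A(o) = -256 - 30*o (A(o) = (2 + (½)*(-64))*o - 256 = (2 - 32)*o - 256 = -30*o - 256 = -256 - 30*o)
A(x(11))/a(-138) = (-256 - 30*11)/(-10230 + (-138)² - 89*(-138)) = (-256 - 330)/(-10230 + 19044 + 12282) = -586/21096 = -586*1/21096 = -1/36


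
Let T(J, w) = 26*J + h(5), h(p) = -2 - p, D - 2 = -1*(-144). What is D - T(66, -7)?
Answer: -1563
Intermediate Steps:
D = 146 (D = 2 - 1*(-144) = 2 + 144 = 146)
T(J, w) = -7 + 26*J (T(J, w) = 26*J + (-2 - 1*5) = 26*J + (-2 - 5) = 26*J - 7 = -7 + 26*J)
D - T(66, -7) = 146 - (-7 + 26*66) = 146 - (-7 + 1716) = 146 - 1*1709 = 146 - 1709 = -1563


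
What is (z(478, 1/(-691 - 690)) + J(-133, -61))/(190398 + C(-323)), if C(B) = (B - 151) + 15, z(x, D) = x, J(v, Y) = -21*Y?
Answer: 1759/189939 ≈ 0.0092609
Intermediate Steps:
C(B) = -136 + B (C(B) = (-151 + B) + 15 = -136 + B)
(z(478, 1/(-691 - 690)) + J(-133, -61))/(190398 + C(-323)) = (478 - 21*(-61))/(190398 + (-136 - 323)) = (478 + 1281)/(190398 - 459) = 1759/189939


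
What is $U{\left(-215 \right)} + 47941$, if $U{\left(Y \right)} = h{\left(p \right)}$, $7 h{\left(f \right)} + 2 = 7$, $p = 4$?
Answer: $\frac{335592}{7} \approx 47942.0$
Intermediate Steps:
$h{\left(f \right)} = \frac{5}{7}$ ($h{\left(f \right)} = - \frac{2}{7} + \frac{1}{7} \cdot 7 = - \frac{2}{7} + 1 = \frac{5}{7}$)
$U{\left(Y \right)} = \frac{5}{7}$
$U{\left(-215 \right)} + 47941 = \frac{5}{7} + 47941 = \frac{335592}{7}$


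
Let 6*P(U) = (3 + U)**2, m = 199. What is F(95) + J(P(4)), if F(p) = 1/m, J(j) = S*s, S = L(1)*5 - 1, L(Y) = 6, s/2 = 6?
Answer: 69253/199 ≈ 348.00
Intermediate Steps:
s = 12 (s = 2*6 = 12)
P(U) = (3 + U)**2/6
S = 29 (S = 6*5 - 1 = 30 - 1 = 29)
J(j) = 348 (J(j) = 29*12 = 348)
F(p) = 1/199
F(95) + J(P(4)) = 1/199 + 348 = 69253/199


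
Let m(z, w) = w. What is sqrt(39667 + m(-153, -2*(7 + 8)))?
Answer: sqrt(39637) ≈ 199.09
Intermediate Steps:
sqrt(39667 + m(-153, -2*(7 + 8))) = sqrt(39667 - 2*(7 + 8)) = sqrt(39667 - 2*15) = sqrt(39667 - 30) = sqrt(39637)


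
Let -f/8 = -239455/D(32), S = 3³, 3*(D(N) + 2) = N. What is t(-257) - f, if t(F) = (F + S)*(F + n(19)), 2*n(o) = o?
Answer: -2133435/13 ≈ -1.6411e+5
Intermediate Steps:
D(N) = -2 + N/3
n(o) = o/2
S = 27
t(F) = (27 + F)*(19/2 + F) (t(F) = (F + 27)*(F + (½)*19) = (27 + F)*(F + 19/2) = (27 + F)*(19/2 + F))
f = 2873460/13 (f = -(-1915640)/(-2 + (⅓)*32) = -(-1915640)/(-2 + 32/3) = -(-1915640)/26/3 = -(-1915640)*3/26 = -8*(-718365/26) = 2873460/13 ≈ 2.2104e+5)
t(-257) - f = (513/2 + (-257)² + (73/2)*(-257)) - 1*2873460/13 = (513/2 + 66049 - 18761/2) - 2873460/13 = 56925 - 2873460/13 = -2133435/13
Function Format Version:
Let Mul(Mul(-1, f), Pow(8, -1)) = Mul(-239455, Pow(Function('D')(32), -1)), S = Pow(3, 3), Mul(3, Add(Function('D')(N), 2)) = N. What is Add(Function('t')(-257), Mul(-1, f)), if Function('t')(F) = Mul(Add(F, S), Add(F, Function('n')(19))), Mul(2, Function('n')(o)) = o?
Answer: Rational(-2133435, 13) ≈ -1.6411e+5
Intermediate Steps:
Function('D')(N) = Add(-2, Mul(Rational(1, 3), N))
Function('n')(o) = Mul(Rational(1, 2), o)
S = 27
Function('t')(F) = Mul(Add(27, F), Add(Rational(19, 2), F)) (Function('t')(F) = Mul(Add(F, 27), Add(F, Mul(Rational(1, 2), 19))) = Mul(Add(27, F), Add(F, Rational(19, 2))) = Mul(Add(27, F), Add(Rational(19, 2), F)))
f = Rational(2873460, 13) (f = Mul(-8, Mul(-239455, Pow(Add(-2, Mul(Rational(1, 3), 32)), -1))) = Mul(-8, Mul(-239455, Pow(Add(-2, Rational(32, 3)), -1))) = Mul(-8, Mul(-239455, Pow(Rational(26, 3), -1))) = Mul(-8, Mul(-239455, Rational(3, 26))) = Mul(-8, Rational(-718365, 26)) = Rational(2873460, 13) ≈ 2.2104e+5)
Add(Function('t')(-257), Mul(-1, f)) = Add(Add(Rational(513, 2), Pow(-257, 2), Mul(Rational(73, 2), -257)), Mul(-1, Rational(2873460, 13))) = Add(Add(Rational(513, 2), 66049, Rational(-18761, 2)), Rational(-2873460, 13)) = Add(56925, Rational(-2873460, 13)) = Rational(-2133435, 13)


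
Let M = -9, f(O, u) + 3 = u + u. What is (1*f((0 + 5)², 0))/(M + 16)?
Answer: -3/7 ≈ -0.42857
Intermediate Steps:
f(O, u) = -3 + 2*u (f(O, u) = -3 + (u + u) = -3 + 2*u)
(1*f((0 + 5)², 0))/(M + 16) = (1*(-3 + 2*0))/(-9 + 16) = (1*(-3 + 0))/7 = (1*(-3))*(⅐) = -3*⅐ = -3/7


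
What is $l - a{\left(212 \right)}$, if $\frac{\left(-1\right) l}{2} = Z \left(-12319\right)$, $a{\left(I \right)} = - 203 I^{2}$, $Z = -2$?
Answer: $9074356$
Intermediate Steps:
$l = -49276$ ($l = - 2 \left(\left(-2\right) \left(-12319\right)\right) = \left(-2\right) 24638 = -49276$)
$l - a{\left(212 \right)} = -49276 - - 203 \cdot 212^{2} = -49276 - \left(-203\right) 44944 = -49276 - -9123632 = -49276 + 9123632 = 9074356$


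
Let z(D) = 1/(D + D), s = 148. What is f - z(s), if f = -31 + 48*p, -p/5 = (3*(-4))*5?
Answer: 4253223/296 ≈ 14369.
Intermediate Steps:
p = 300 (p = -5*3*(-4)*5 = -(-60)*5 = -5*(-60) = 300)
z(D) = 1/(2*D)
f = 14369 (f = -31 + 48*300 = -31 + 14400 = 14369)
f - z(s) = 14369 - 1/(2*148) = 14369 - 1*1/296 = 14369 - 1/296 = 4253223/296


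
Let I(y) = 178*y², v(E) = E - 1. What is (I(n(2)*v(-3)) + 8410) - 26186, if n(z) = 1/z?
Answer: -17064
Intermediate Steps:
v(E) = -1 + E
n(z) = 1/z
(I(n(2)*v(-3)) + 8410) - 26186 = (178*((-1 - 3)/2)² + 8410) - 26186 = (178*((½)*(-4))² + 8410) - 26186 = (178*(-2)² + 8410) - 26186 = (178*4 + 8410) - 26186 = (712 + 8410) - 26186 = 9122 - 26186 = -17064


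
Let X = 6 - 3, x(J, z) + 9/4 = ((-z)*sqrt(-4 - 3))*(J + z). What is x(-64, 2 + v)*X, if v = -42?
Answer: -27/4 - 12480*I*sqrt(7) ≈ -6.75 - 33019.0*I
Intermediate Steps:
x(J, z) = -9/4 - I*z*sqrt(7)*(J + z) (x(J, z) = -9/4 + ((-z)*sqrt(-4 - 3))*(J + z) = -9/4 + ((-z)*sqrt(-7))*(J + z) = -9/4 + ((-z)*(I*sqrt(7)))*(J + z) = -9/4 + (-I*z*sqrt(7))*(J + z) = -9/4 - I*z*sqrt(7)*(J + z))
X = 3
x(-64, 2 + v)*X = (-9/4 - I*sqrt(7)*(2 - 42)**2 - 1*I*(-64)*(2 - 42)*sqrt(7))*3 = (-9/4 - 1*I*sqrt(7)*(-40)**2 - 1*I*(-64)*(-40)*sqrt(7))*3 = (-9/4 - 1*I*sqrt(7)*1600 - 2560*I*sqrt(7))*3 = (-9/4 - 1600*I*sqrt(7) - 2560*I*sqrt(7))*3 = (-9/4 - 4160*I*sqrt(7))*3 = -27/4 - 12480*I*sqrt(7)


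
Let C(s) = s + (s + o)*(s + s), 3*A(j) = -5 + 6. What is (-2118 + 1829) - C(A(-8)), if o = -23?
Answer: -2468/9 ≈ -274.22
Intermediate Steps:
A(j) = ⅓ (A(j) = (-5 + 6)/3 = (⅓)*1 = ⅓)
C(s) = s + 2*s*(-23 + s) (C(s) = s + (s - 23)*(s + s) = s + (-23 + s)*(2*s) = s + 2*s*(-23 + s))
(-2118 + 1829) - C(A(-8)) = (-2118 + 1829) - (-45 + 2*(⅓))/3 = -289 - (-45 + ⅔)/3 = -289 - (-133)/(3*3) = -289 - 1*(-133/9) = -289 + 133/9 = -2468/9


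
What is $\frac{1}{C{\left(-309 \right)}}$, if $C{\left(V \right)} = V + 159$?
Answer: $- \frac{1}{150} \approx -0.0066667$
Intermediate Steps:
$C{\left(V \right)} = 159 + V$
$\frac{1}{C{\left(-309 \right)}} = \frac{1}{159 - 309} = \frac{1}{-150} = - \frac{1}{150}$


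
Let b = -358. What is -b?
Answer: 358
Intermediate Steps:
-b = -1*(-358) = 358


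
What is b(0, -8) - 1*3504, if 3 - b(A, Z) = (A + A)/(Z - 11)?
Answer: -3501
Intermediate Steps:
b(A, Z) = 3 - 2*A/(-11 + Z) (b(A, Z) = 3 - (A + A)/(Z - 11) = 3 - 2*A/(-11 + Z))
b(0, -8) - 1*3504 = (-33 - 2*0 + 3*(-8))/(-11 - 8) - 1*3504 = (-33 + 0 - 24)/(-19) - 3504 = -1/19*(-57) - 3504 = 3 - 3504 = -3501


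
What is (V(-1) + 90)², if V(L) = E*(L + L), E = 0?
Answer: 8100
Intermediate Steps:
V(L) = 0 (V(L) = 0*(L + L) = 0*(2*L) = 0)
(V(-1) + 90)² = (0 + 90)² = 90² = 8100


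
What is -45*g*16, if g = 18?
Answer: -12960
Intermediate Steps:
-45*g*16 = -45*18*16 = -810*16 = -12960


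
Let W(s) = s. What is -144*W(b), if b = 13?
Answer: -1872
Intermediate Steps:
-144*W(b) = -144*13 = -1872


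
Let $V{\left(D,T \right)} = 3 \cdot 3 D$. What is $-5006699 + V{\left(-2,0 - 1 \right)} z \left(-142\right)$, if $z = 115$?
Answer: $-4712759$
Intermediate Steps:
$V{\left(D,T \right)} = 9 D$
$-5006699 + V{\left(-2,0 - 1 \right)} z \left(-142\right) = -5006699 + 9 \left(-2\right) 115 \left(-142\right) = -5006699 + \left(-18\right) 115 \left(-142\right) = -5006699 - -293940 = -5006699 + 293940 = -4712759$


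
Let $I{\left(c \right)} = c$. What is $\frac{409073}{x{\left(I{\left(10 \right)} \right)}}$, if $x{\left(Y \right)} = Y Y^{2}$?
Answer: $\frac{409073}{1000} \approx 409.07$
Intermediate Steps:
$x{\left(Y \right)} = Y^{3}$
$\frac{409073}{x{\left(I{\left(10 \right)} \right)}} = \frac{409073}{10^{3}} = \frac{409073}{1000}$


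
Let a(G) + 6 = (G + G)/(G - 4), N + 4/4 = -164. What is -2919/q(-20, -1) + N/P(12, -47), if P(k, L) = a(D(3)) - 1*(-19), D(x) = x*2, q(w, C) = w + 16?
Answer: 54801/76 ≈ 721.07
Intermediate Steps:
N = -165 (N = -1 - 164 = -165)
q(w, C) = 16 + w
D(x) = 2*x
a(G) = -6 + 2*G/(-4 + G) (a(G) = -6 + (G + G)/(G - 4) = -6 + (2*G)/(-4 + G) = -6 + 2*G/(-4 + G))
P(k, L) = 19 (P(k, L) = 4*(6 - 2*3)/(-4 + 2*3) - 1*(-19) = 4*(6 - 1*6)/(-4 + 6) + 19 = 4*(6 - 6)/2 + 19 = 4*(½)*0 + 19 = 0 + 19 = 19)
-2919/q(-20, -1) + N/P(12, -47) = -2919/(16 - 20) - 165/19 = -2919/(-4) - 165*1/19 = -2919*(-¼) - 165/19 = 2919/4 - 165/19 = 54801/76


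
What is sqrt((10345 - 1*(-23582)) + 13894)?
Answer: sqrt(47821) ≈ 218.68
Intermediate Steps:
sqrt((10345 - 1*(-23582)) + 13894) = sqrt((10345 + 23582) + 13894) = sqrt(33927 + 13894) = sqrt(47821)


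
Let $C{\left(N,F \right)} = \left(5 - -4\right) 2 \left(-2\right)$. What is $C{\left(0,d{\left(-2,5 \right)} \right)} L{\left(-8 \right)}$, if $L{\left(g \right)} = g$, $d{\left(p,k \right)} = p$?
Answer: $288$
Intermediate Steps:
$C{\left(N,F \right)} = -36$ ($C{\left(N,F \right)} = \left(5 + 4\right) 2 \left(-2\right) = 9 \cdot 2 \left(-2\right) = 18 \left(-2\right) = -36$)
$C{\left(0,d{\left(-2,5 \right)} \right)} L{\left(-8 \right)} = \left(-36\right) \left(-8\right) = 288$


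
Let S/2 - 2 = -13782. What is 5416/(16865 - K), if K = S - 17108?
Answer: 5416/61533 ≈ 0.088018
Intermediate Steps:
S = -27560 (S = 4 + 2*(-13782) = 4 - 27564 = -27560)
K = -44668 (K = -27560 - 17108 = -44668)
5416/(16865 - K) = 5416/(16865 - 1*(-44668)) = 5416/(16865 + 44668) = 5416/61533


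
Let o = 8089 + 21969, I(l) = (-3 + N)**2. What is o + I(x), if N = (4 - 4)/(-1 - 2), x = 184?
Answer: 30067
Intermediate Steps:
N = 0 (N = 0/(-3) = 0*(-1/3) = 0)
I(l) = 9 (I(l) = (-3 + 0)**2 = (-3)**2 = 9)
o = 30058
o + I(x) = 30058 + 9 = 30067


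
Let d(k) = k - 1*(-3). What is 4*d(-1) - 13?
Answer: -5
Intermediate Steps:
d(k) = 3 + k (d(k) = k + 3 = 3 + k)
4*d(-1) - 13 = 4*(3 - 1) - 13 = 4*2 - 13 = 8 - 13 = -5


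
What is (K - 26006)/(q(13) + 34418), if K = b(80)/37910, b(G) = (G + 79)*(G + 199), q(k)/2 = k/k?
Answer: -985843099/1304862200 ≈ -0.75552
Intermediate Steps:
q(k) = 2 (q(k) = 2*(k/k) = 2*1 = 2)
b(G) = (79 + G)*(199 + G)
K = 44361/37910 (K = (15721 + 80² + 278*80)/37910 = (15721 + 6400 + 22240)*(1/37910) = 44361*(1/37910) = 44361/37910 ≈ 1.1702)
(K - 26006)/(q(13) + 34418) = (44361/37910 - 26006)/(2 + 34418) = -985843099/37910/34420 = -985843099/37910*1/34420 = -985843099/1304862200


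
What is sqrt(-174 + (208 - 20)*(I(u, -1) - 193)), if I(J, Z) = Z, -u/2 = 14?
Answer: I*sqrt(36646) ≈ 191.43*I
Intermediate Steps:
u = -28 (u = -2*14 = -28)
sqrt(-174 + (208 - 20)*(I(u, -1) - 193)) = sqrt(-174 + (208 - 20)*(-1 - 193)) = sqrt(-174 + 188*(-194)) = sqrt(-174 - 36472) = sqrt(-36646) = I*sqrt(36646)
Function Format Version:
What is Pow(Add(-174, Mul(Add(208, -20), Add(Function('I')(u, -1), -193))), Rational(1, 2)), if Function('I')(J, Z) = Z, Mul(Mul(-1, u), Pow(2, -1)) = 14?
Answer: Mul(I, Pow(36646, Rational(1, 2))) ≈ Mul(191.43, I)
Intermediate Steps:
u = -28 (u = Mul(-2, 14) = -28)
Pow(Add(-174, Mul(Add(208, -20), Add(Function('I')(u, -1), -193))), Rational(1, 2)) = Pow(Add(-174, Mul(Add(208, -20), Add(-1, -193))), Rational(1, 2)) = Pow(Add(-174, Mul(188, -194)), Rational(1, 2)) = Pow(Add(-174, -36472), Rational(1, 2)) = Pow(-36646, Rational(1, 2)) = Mul(I, Pow(36646, Rational(1, 2)))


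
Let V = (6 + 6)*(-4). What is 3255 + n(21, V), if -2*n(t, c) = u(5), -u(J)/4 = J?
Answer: 3265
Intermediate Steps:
u(J) = -4*J
V = -48 (V = 12*(-4) = -48)
n(t, c) = 10 (n(t, c) = -(-2)*5 = -½*(-20) = 10)
3255 + n(21, V) = 3255 + 10 = 3265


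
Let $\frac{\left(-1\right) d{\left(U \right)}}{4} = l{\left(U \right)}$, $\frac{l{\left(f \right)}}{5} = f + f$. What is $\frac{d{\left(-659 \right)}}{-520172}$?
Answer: $- \frac{6590}{130043} \approx -0.050676$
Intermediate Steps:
$l{\left(f \right)} = 10 f$ ($l{\left(f \right)} = 5 \left(f + f\right) = 5 \cdot 2 f = 10 f$)
$d{\left(U \right)} = - 40 U$ ($d{\left(U \right)} = - 4 \cdot 10 U = - 40 U$)
$\frac{d{\left(-659 \right)}}{-520172} = \frac{\left(-40\right) \left(-659\right)}{-520172} = 26360 \left(- \frac{1}{520172}\right) = - \frac{6590}{130043}$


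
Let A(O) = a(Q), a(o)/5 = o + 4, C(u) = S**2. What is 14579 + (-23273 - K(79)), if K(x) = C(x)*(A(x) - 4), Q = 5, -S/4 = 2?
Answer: -11318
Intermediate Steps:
S = -8 (S = -4*2 = -8)
C(u) = 64 (C(u) = (-8)**2 = 64)
a(o) = 20 + 5*o (a(o) = 5*(o + 4) = 5*(4 + o) = 20 + 5*o)
A(O) = 45 (A(O) = 20 + 5*5 = 20 + 25 = 45)
K(x) = 2624 (K(x) = 64*(45 - 4) = 64*41 = 2624)
14579 + (-23273 - K(79)) = 14579 + (-23273 - 1*2624) = 14579 + (-23273 - 2624) = 14579 - 25897 = -11318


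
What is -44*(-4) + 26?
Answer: 202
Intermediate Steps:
-44*(-4) + 26 = 176 + 26 = 202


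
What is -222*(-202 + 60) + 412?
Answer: 31936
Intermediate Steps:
-222*(-202 + 60) + 412 = -222*(-142) + 412 = 31524 + 412 = 31936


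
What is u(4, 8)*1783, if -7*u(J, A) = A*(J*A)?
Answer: -456448/7 ≈ -65207.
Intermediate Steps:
u(J, A) = -J*A²/7 (u(J, A) = -A*J*A/7 = -A*A*J/7 = -J*A²/7)
u(4, 8)*1783 = -⅐*4*8²*1783 = -⅐*4*64*1783 = -256/7*1783 = -456448/7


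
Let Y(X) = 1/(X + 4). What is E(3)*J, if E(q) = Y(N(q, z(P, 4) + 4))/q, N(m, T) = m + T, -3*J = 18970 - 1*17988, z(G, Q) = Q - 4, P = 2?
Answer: -982/99 ≈ -9.9192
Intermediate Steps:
z(G, Q) = -4 + Q
J = -982/3 (J = -(18970 - 1*17988)/3 = -(18970 - 17988)/3 = -⅓*982 = -982/3 ≈ -327.33)
N(m, T) = T + m
Y(X) = 1/(4 + X)
E(q) = 1/(q*(8 + q)) (E(q) = 1/((4 + (((-4 + 4) + 4) + q))*q) = 1/((4 + ((0 + 4) + q))*q) = 1/((4 + (4 + q))*q) = 1/((8 + q)*q) = 1/(q*(8 + q)))
E(3)*J = (1/(3*(8 + 3)))*(-982/3) = ((⅓)/11)*(-982/3) = ((⅓)*(1/11))*(-982/3) = (1/33)*(-982/3) = -982/99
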